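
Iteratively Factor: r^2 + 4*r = (r + 4)*(r)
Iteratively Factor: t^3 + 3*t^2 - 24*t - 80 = (t + 4)*(t^2 - t - 20) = (t - 5)*(t + 4)*(t + 4)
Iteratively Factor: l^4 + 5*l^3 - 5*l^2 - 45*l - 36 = (l + 1)*(l^3 + 4*l^2 - 9*l - 36) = (l + 1)*(l + 4)*(l^2 - 9) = (l - 3)*(l + 1)*(l + 4)*(l + 3)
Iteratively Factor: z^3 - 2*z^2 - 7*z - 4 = (z + 1)*(z^2 - 3*z - 4) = (z - 4)*(z + 1)*(z + 1)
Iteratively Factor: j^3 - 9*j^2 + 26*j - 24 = (j - 4)*(j^2 - 5*j + 6) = (j - 4)*(j - 2)*(j - 3)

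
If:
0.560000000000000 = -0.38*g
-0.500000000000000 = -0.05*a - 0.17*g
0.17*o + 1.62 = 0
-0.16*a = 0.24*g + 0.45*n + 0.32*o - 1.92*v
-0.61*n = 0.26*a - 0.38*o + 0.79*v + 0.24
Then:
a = 15.01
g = -1.47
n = -9.25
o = -9.53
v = -2.69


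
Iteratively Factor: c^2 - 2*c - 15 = (c - 5)*(c + 3)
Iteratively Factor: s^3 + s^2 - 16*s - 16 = (s + 1)*(s^2 - 16) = (s + 1)*(s + 4)*(s - 4)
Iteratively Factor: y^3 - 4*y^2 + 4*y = (y - 2)*(y^2 - 2*y) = y*(y - 2)*(y - 2)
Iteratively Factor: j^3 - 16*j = (j)*(j^2 - 16) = j*(j + 4)*(j - 4)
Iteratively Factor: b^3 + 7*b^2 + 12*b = (b)*(b^2 + 7*b + 12) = b*(b + 4)*(b + 3)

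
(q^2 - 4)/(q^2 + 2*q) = (q - 2)/q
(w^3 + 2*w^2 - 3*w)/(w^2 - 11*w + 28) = w*(w^2 + 2*w - 3)/(w^2 - 11*w + 28)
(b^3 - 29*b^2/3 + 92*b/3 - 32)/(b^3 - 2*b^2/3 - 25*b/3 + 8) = (b^2 - 7*b + 12)/(b^2 + 2*b - 3)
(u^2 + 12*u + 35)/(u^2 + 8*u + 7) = (u + 5)/(u + 1)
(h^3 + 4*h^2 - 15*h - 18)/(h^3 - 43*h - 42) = (h - 3)/(h - 7)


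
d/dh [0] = 0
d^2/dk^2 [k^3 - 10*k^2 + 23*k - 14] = 6*k - 20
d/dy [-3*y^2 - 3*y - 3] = -6*y - 3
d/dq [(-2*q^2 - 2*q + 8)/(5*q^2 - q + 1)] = 6*(2*q^2 - 14*q + 1)/(25*q^4 - 10*q^3 + 11*q^2 - 2*q + 1)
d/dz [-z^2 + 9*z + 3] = 9 - 2*z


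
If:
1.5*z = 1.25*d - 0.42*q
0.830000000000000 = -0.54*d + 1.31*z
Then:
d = 2.42592592592593*z - 1.53703703703704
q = 3.64858906525573*z - 4.57451499118166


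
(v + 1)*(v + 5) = v^2 + 6*v + 5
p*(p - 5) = p^2 - 5*p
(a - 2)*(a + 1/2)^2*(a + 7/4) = a^4 + 3*a^3/4 - 7*a^2/2 - 57*a/16 - 7/8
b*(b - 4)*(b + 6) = b^3 + 2*b^2 - 24*b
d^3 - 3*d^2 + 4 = (d - 2)^2*(d + 1)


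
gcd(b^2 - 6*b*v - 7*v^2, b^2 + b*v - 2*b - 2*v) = b + v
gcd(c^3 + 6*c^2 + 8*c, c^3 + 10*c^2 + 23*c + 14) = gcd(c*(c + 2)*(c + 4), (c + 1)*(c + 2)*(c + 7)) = c + 2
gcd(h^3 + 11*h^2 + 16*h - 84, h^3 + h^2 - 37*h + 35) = h + 7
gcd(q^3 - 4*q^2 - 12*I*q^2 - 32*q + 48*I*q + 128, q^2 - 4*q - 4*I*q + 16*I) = q^2 + q*(-4 - 4*I) + 16*I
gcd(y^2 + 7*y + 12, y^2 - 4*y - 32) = y + 4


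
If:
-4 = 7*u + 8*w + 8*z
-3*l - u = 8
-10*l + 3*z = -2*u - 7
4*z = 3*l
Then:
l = -36/55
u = -332/55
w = 58/11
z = -27/55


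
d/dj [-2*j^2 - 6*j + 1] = -4*j - 6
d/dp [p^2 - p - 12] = 2*p - 1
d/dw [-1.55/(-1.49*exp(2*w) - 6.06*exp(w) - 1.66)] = (-4.619*exp(w) - 9.393)*exp(w)/(1.49*exp(2*w) + 6.06*exp(w) + 1.66)^2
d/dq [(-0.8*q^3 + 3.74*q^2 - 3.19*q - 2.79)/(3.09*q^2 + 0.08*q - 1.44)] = (-2.472*q^4 - 0.128*q^3 + 13.6123*q^2 + 6.471*q + 4.8168)/(9.5481*q^4 + 0.4944*q^3 - 8.8928*q^2 - 0.2304*q + 2.0736)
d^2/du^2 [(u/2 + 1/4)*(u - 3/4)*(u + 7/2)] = 3*u + 13/4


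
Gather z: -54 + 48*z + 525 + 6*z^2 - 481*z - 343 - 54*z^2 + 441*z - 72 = -48*z^2 + 8*z + 56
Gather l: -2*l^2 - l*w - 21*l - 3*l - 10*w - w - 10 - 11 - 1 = -2*l^2 + l*(-w - 24) - 11*w - 22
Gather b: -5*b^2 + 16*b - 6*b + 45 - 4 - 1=-5*b^2 + 10*b + 40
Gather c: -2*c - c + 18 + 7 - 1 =24 - 3*c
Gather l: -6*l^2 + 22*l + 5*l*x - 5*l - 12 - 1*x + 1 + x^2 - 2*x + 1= -6*l^2 + l*(5*x + 17) + x^2 - 3*x - 10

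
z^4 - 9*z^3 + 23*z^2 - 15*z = z*(z - 5)*(z - 3)*(z - 1)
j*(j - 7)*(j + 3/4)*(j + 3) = j^4 - 13*j^3/4 - 24*j^2 - 63*j/4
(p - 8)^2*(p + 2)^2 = p^4 - 12*p^3 + 4*p^2 + 192*p + 256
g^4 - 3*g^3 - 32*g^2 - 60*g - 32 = (g - 8)*(g + 1)*(g + 2)^2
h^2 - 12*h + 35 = (h - 7)*(h - 5)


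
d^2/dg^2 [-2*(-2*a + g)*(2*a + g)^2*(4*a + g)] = -16*a^2 - 72*a*g - 24*g^2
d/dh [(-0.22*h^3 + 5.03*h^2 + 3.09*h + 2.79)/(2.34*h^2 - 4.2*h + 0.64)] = (-0.5148*h^4 + 1.848*h^3 - 28.779*h^2 - 6.6188*h + 13.6956)/(5.4756*h^4 - 19.656*h^3 + 20.6352*h^2 - 5.376*h + 0.4096)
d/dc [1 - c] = -1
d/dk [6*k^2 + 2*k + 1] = 12*k + 2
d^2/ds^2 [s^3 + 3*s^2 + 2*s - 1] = 6*s + 6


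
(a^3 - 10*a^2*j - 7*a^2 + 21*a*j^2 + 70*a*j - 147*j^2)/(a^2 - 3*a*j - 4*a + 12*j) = (a^2 - 7*a*j - 7*a + 49*j)/(a - 4)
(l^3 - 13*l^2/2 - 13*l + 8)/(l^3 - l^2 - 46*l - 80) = (l - 1/2)/(l + 5)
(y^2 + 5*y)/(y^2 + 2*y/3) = 3*(y + 5)/(3*y + 2)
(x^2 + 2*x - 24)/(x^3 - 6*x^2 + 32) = (x + 6)/(x^2 - 2*x - 8)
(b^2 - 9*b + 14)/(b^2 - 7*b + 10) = (b - 7)/(b - 5)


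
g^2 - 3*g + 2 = (g - 2)*(g - 1)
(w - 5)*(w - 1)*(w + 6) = w^3 - 31*w + 30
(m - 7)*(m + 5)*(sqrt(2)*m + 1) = sqrt(2)*m^3 - 2*sqrt(2)*m^2 + m^2 - 35*sqrt(2)*m - 2*m - 35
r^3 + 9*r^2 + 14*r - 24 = (r - 1)*(r + 4)*(r + 6)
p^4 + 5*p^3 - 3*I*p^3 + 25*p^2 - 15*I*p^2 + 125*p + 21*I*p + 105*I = (p + 5)*(p - 7*I)*(p + I)*(p + 3*I)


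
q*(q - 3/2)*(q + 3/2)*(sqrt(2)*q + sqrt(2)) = sqrt(2)*q^4 + sqrt(2)*q^3 - 9*sqrt(2)*q^2/4 - 9*sqrt(2)*q/4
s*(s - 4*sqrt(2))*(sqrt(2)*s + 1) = sqrt(2)*s^3 - 7*s^2 - 4*sqrt(2)*s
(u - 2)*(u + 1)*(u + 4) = u^3 + 3*u^2 - 6*u - 8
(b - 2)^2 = b^2 - 4*b + 4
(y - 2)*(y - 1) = y^2 - 3*y + 2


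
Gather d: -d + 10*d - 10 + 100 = 9*d + 90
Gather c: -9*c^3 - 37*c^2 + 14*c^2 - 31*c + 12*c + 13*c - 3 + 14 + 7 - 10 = -9*c^3 - 23*c^2 - 6*c + 8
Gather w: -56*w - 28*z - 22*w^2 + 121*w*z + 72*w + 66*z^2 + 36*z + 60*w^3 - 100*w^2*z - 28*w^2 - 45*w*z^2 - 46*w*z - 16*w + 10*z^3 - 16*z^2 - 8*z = 60*w^3 + w^2*(-100*z - 50) + w*(-45*z^2 + 75*z) + 10*z^3 + 50*z^2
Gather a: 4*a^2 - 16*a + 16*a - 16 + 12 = 4*a^2 - 4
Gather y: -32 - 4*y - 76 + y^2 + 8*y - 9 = y^2 + 4*y - 117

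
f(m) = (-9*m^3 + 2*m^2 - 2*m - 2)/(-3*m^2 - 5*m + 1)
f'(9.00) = 2.90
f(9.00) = 22.37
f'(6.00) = 2.81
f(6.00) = 13.77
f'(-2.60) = -15.97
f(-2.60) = -27.85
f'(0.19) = -4242.50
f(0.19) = 40.64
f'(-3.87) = 0.36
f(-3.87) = -22.67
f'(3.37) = 2.57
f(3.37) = 6.62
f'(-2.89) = -6.90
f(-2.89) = -24.75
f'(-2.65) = -13.69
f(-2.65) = -27.11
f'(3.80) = 2.63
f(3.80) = 7.74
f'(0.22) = -246.49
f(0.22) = 9.95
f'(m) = (6*m + 5)*(-9*m^3 + 2*m^2 - 2*m - 2)/(-3*m^2 - 5*m + 1)^2 + (-27*m^2 + 4*m - 2)/(-3*m^2 - 5*m + 1) = (27*m^4 + 90*m^3 - 43*m^2 - 8*m - 12)/(9*m^4 + 30*m^3 + 19*m^2 - 10*m + 1)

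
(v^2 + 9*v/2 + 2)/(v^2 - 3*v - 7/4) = 2*(v + 4)/(2*v - 7)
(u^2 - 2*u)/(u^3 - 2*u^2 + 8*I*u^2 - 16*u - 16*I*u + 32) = u/(u^2 + 8*I*u - 16)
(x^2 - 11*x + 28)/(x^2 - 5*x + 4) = (x - 7)/(x - 1)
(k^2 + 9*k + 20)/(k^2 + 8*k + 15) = (k + 4)/(k + 3)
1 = 1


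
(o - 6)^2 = o^2 - 12*o + 36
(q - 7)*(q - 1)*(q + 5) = q^3 - 3*q^2 - 33*q + 35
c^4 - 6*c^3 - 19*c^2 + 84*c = c*(c - 7)*(c - 3)*(c + 4)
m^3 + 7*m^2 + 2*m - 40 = (m - 2)*(m + 4)*(m + 5)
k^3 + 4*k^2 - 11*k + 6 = (k - 1)^2*(k + 6)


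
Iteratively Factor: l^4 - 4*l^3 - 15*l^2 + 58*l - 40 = (l - 2)*(l^3 - 2*l^2 - 19*l + 20) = (l - 2)*(l - 1)*(l^2 - l - 20) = (l - 5)*(l - 2)*(l - 1)*(l + 4)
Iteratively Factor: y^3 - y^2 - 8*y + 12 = (y - 2)*(y^2 + y - 6) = (y - 2)*(y + 3)*(y - 2)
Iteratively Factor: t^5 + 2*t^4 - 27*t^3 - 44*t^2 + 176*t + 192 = (t - 4)*(t^4 + 6*t^3 - 3*t^2 - 56*t - 48) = (t - 4)*(t - 3)*(t^3 + 9*t^2 + 24*t + 16) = (t - 4)*(t - 3)*(t + 1)*(t^2 + 8*t + 16) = (t - 4)*(t - 3)*(t + 1)*(t + 4)*(t + 4)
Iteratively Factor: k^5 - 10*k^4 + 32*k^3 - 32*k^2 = (k - 4)*(k^4 - 6*k^3 + 8*k^2) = k*(k - 4)*(k^3 - 6*k^2 + 8*k) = k*(k - 4)^2*(k^2 - 2*k) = k^2*(k - 4)^2*(k - 2)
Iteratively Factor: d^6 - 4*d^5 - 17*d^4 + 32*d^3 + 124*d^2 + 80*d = (d + 1)*(d^5 - 5*d^4 - 12*d^3 + 44*d^2 + 80*d) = d*(d + 1)*(d^4 - 5*d^3 - 12*d^2 + 44*d + 80) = d*(d + 1)*(d + 2)*(d^3 - 7*d^2 + 2*d + 40) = d*(d - 5)*(d + 1)*(d + 2)*(d^2 - 2*d - 8) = d*(d - 5)*(d + 1)*(d + 2)^2*(d - 4)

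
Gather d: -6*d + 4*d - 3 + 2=-2*d - 1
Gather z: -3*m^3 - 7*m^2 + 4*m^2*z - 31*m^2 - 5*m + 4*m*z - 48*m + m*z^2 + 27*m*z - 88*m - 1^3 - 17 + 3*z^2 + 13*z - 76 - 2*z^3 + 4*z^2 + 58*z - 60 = -3*m^3 - 38*m^2 - 141*m - 2*z^3 + z^2*(m + 7) + z*(4*m^2 + 31*m + 71) - 154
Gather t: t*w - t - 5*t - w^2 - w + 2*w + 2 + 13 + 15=t*(w - 6) - w^2 + w + 30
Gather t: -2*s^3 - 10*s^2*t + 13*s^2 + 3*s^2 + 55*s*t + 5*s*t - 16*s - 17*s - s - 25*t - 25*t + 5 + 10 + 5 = -2*s^3 + 16*s^2 - 34*s + t*(-10*s^2 + 60*s - 50) + 20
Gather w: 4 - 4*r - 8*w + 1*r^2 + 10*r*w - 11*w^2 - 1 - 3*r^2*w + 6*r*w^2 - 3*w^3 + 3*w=r^2 - 4*r - 3*w^3 + w^2*(6*r - 11) + w*(-3*r^2 + 10*r - 5) + 3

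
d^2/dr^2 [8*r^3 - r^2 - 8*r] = 48*r - 2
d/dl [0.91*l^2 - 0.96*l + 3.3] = 1.82*l - 0.96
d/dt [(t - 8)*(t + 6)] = 2*t - 2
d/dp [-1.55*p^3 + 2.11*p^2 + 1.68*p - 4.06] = -4.65*p^2 + 4.22*p + 1.68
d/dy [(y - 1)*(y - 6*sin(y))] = y + (1 - y)*(6*cos(y) - 1) - 6*sin(y)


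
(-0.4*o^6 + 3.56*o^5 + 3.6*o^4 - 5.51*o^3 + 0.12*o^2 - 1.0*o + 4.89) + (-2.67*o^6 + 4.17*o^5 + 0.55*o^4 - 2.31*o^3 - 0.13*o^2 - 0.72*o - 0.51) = -3.07*o^6 + 7.73*o^5 + 4.15*o^4 - 7.82*o^3 - 0.01*o^2 - 1.72*o + 4.38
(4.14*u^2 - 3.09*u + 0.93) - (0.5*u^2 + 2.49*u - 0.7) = 3.64*u^2 - 5.58*u + 1.63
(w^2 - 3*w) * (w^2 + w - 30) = w^4 - 2*w^3 - 33*w^2 + 90*w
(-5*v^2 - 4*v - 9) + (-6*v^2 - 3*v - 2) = -11*v^2 - 7*v - 11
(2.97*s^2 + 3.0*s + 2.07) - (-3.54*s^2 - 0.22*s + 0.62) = 6.51*s^2 + 3.22*s + 1.45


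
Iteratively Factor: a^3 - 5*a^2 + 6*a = (a - 3)*(a^2 - 2*a) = (a - 3)*(a - 2)*(a)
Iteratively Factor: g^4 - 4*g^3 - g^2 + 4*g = (g - 1)*(g^3 - 3*g^2 - 4*g) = (g - 1)*(g + 1)*(g^2 - 4*g) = (g - 4)*(g - 1)*(g + 1)*(g)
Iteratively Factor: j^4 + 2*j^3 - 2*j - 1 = (j + 1)*(j^3 + j^2 - j - 1) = (j + 1)^2*(j^2 - 1) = (j - 1)*(j + 1)^2*(j + 1)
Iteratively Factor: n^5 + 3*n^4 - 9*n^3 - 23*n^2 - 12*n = (n + 1)*(n^4 + 2*n^3 - 11*n^2 - 12*n) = (n + 1)^2*(n^3 + n^2 - 12*n) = (n - 3)*(n + 1)^2*(n^2 + 4*n) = n*(n - 3)*(n + 1)^2*(n + 4)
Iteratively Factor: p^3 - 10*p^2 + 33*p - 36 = (p - 3)*(p^2 - 7*p + 12) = (p - 3)^2*(p - 4)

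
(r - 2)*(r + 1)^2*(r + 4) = r^4 + 4*r^3 - 3*r^2 - 14*r - 8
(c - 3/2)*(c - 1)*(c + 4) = c^3 + 3*c^2/2 - 17*c/2 + 6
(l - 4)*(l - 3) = l^2 - 7*l + 12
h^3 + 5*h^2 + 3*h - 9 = (h - 1)*(h + 3)^2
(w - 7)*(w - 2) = w^2 - 9*w + 14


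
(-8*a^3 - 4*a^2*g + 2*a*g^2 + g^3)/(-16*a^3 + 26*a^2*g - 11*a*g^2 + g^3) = (4*a^2 + 4*a*g + g^2)/(8*a^2 - 9*a*g + g^2)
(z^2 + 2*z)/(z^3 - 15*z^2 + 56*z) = (z + 2)/(z^2 - 15*z + 56)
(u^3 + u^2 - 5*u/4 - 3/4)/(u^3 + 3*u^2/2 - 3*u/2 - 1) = (u + 3/2)/(u + 2)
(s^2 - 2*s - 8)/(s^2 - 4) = (s - 4)/(s - 2)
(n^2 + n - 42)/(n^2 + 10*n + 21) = (n - 6)/(n + 3)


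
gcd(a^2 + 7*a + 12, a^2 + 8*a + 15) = a + 3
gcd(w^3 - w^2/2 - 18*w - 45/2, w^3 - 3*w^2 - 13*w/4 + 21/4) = w + 3/2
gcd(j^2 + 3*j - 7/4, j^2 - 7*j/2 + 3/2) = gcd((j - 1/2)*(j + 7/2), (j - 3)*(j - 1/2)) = j - 1/2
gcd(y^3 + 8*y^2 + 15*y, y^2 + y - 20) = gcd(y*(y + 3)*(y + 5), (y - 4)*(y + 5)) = y + 5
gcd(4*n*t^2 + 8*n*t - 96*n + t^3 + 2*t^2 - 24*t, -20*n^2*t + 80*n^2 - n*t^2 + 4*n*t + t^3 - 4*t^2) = 4*n*t - 16*n + t^2 - 4*t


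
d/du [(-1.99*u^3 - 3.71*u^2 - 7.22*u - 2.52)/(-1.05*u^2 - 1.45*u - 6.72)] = (2.0895*u^4 + 5.771*u^3 + 37.9169*u^2 + 44.5704*u + 44.8644)/(1.1025*u^4 + 3.045*u^3 + 16.2145*u^2 + 19.488*u + 45.1584)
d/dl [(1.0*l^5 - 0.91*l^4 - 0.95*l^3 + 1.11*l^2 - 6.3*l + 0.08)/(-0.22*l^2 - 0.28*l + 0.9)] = (-0.66*l^6 - 0.7196*l^5 + 5.4734*l^4 - 2.744*l^3 - 4.2618*l^2 + 2.0332*l - 5.6476)/(0.0484*l^4 + 0.1232*l^3 - 0.3176*l^2 - 0.504*l + 0.81)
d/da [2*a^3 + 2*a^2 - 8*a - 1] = 6*a^2 + 4*a - 8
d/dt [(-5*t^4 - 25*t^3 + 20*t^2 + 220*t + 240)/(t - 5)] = 5*(-3*t^4 + 10*t^3 + 79*t^2 - 40*t - 268)/(t^2 - 10*t + 25)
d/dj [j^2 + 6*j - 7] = 2*j + 6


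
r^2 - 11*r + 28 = (r - 7)*(r - 4)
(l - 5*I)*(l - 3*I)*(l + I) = l^3 - 7*I*l^2 - 7*l - 15*I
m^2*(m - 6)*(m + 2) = m^4 - 4*m^3 - 12*m^2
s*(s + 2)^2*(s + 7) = s^4 + 11*s^3 + 32*s^2 + 28*s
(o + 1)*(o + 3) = o^2 + 4*o + 3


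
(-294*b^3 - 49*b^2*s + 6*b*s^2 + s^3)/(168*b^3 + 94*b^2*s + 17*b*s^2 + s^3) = (-7*b + s)/(4*b + s)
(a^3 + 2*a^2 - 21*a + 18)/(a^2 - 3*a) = a + 5 - 6/a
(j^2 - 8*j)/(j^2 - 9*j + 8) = j/(j - 1)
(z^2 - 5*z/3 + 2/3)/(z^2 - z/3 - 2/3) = (3*z - 2)/(3*z + 2)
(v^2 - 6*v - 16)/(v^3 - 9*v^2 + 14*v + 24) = (v^2 - 6*v - 16)/(v^3 - 9*v^2 + 14*v + 24)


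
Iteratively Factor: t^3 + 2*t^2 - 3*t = (t)*(t^2 + 2*t - 3) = t*(t - 1)*(t + 3)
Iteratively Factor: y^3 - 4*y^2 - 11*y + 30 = (y - 2)*(y^2 - 2*y - 15) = (y - 2)*(y + 3)*(y - 5)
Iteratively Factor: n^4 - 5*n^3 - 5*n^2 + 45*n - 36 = (n - 3)*(n^3 - 2*n^2 - 11*n + 12) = (n - 4)*(n - 3)*(n^2 + 2*n - 3) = (n - 4)*(n - 3)*(n + 3)*(n - 1)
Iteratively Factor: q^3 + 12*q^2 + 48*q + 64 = (q + 4)*(q^2 + 8*q + 16) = (q + 4)^2*(q + 4)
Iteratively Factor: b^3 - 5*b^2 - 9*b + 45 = (b + 3)*(b^2 - 8*b + 15) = (b - 5)*(b + 3)*(b - 3)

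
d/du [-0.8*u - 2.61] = -0.800000000000000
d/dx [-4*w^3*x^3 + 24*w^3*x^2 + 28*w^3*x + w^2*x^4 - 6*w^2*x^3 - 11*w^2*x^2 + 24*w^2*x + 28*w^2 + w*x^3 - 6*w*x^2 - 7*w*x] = w*(-12*w^2*x^2 + 48*w^2*x + 28*w^2 + 4*w*x^3 - 18*w*x^2 - 22*w*x + 24*w + 3*x^2 - 12*x - 7)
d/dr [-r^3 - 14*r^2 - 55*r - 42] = -3*r^2 - 28*r - 55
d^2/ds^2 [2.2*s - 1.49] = 0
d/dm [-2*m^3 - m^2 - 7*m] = -6*m^2 - 2*m - 7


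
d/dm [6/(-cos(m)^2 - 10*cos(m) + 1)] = -12*(cos(m) + 5)*sin(m)/(sin(m)^2 - 10*cos(m))^2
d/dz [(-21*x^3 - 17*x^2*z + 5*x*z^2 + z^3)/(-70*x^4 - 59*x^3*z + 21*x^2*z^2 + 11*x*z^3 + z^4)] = (-x^2 + 6*x*z - z^2)/(100*x^4 - 60*x^3*z - 11*x^2*z^2 + 6*x*z^3 + z^4)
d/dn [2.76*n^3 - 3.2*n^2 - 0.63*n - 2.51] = 8.28*n^2 - 6.4*n - 0.63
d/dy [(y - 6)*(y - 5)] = 2*y - 11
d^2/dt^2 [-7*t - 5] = 0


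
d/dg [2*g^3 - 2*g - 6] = 6*g^2 - 2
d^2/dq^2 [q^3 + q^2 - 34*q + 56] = 6*q + 2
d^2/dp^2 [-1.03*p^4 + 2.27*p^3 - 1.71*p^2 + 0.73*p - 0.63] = -12.36*p^2 + 13.62*p - 3.42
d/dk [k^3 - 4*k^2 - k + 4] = 3*k^2 - 8*k - 1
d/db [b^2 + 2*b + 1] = 2*b + 2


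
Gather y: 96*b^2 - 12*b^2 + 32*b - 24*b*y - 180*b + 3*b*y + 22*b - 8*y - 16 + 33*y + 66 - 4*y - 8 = 84*b^2 - 126*b + y*(21 - 21*b) + 42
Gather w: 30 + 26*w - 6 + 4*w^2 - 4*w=4*w^2 + 22*w + 24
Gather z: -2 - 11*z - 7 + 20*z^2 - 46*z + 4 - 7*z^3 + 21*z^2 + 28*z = -7*z^3 + 41*z^2 - 29*z - 5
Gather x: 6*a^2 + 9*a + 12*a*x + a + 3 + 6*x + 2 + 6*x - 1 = 6*a^2 + 10*a + x*(12*a + 12) + 4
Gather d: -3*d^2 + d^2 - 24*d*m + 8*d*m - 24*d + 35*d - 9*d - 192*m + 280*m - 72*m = -2*d^2 + d*(2 - 16*m) + 16*m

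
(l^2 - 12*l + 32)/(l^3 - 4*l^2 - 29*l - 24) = (l - 4)/(l^2 + 4*l + 3)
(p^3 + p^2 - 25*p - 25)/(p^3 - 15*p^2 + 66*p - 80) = (p^2 + 6*p + 5)/(p^2 - 10*p + 16)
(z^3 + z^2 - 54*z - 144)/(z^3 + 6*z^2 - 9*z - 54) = (z - 8)/(z - 3)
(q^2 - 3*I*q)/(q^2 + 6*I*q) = (q - 3*I)/(q + 6*I)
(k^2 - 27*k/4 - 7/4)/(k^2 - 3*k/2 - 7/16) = 4*(k - 7)/(4*k - 7)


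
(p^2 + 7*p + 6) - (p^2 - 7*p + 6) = 14*p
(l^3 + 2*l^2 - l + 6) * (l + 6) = l^4 + 8*l^3 + 11*l^2 + 36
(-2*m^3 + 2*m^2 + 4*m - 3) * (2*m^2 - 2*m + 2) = -4*m^5 + 8*m^4 - 10*m^2 + 14*m - 6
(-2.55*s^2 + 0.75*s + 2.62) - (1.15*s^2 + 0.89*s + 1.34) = -3.7*s^2 - 0.14*s + 1.28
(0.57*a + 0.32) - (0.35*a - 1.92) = 0.22*a + 2.24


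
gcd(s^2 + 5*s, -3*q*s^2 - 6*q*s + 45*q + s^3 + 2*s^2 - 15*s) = s + 5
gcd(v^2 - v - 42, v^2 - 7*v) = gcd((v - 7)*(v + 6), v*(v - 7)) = v - 7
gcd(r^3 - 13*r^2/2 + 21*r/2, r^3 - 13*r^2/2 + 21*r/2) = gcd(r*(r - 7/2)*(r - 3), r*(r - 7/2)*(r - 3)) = r^3 - 13*r^2/2 + 21*r/2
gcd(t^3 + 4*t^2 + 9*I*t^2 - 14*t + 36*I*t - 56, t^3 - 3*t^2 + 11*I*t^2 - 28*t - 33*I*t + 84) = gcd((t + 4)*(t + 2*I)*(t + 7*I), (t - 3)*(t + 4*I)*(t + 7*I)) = t + 7*I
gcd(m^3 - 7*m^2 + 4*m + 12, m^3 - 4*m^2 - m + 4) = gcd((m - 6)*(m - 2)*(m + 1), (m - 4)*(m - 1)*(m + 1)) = m + 1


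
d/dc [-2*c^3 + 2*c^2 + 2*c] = -6*c^2 + 4*c + 2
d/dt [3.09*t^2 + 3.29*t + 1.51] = 6.18*t + 3.29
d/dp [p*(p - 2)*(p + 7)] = 3*p^2 + 10*p - 14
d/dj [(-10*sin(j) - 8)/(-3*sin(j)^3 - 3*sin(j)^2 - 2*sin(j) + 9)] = -2*(30*sin(j)^3 + 51*sin(j)^2 + 24*sin(j) + 53)*cos(j)/(3*sin(j)^3 + 3*sin(j)^2 + 2*sin(j) - 9)^2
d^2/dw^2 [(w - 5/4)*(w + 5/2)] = 2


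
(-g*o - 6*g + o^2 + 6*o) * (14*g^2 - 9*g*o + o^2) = -14*g^3*o - 84*g^3 + 23*g^2*o^2 + 138*g^2*o - 10*g*o^3 - 60*g*o^2 + o^4 + 6*o^3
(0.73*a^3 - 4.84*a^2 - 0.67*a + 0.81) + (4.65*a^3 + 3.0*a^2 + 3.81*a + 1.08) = 5.38*a^3 - 1.84*a^2 + 3.14*a + 1.89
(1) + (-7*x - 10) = -7*x - 9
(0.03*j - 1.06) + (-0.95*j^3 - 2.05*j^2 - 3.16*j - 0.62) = -0.95*j^3 - 2.05*j^2 - 3.13*j - 1.68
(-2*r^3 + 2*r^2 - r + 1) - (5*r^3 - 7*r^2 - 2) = -7*r^3 + 9*r^2 - r + 3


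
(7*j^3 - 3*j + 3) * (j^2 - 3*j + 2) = 7*j^5 - 21*j^4 + 11*j^3 + 12*j^2 - 15*j + 6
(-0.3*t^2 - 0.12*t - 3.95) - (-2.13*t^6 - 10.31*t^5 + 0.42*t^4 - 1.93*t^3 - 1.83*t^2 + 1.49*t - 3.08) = 2.13*t^6 + 10.31*t^5 - 0.42*t^4 + 1.93*t^3 + 1.53*t^2 - 1.61*t - 0.87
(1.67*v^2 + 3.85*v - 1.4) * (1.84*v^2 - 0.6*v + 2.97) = 3.0728*v^4 + 6.082*v^3 + 0.0739000000000001*v^2 + 12.2745*v - 4.158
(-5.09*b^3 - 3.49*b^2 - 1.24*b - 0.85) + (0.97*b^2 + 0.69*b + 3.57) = -5.09*b^3 - 2.52*b^2 - 0.55*b + 2.72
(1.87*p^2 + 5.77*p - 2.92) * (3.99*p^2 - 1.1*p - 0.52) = 7.4613*p^4 + 20.9653*p^3 - 18.9702*p^2 + 0.2116*p + 1.5184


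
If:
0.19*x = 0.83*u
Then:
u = 0.228915662650602*x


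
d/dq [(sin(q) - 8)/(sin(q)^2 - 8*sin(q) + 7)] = (16*sin(q) + cos(q)^2 - 58)*cos(q)/(sin(q)^2 - 8*sin(q) + 7)^2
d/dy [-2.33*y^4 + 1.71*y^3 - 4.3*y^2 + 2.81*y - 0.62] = -9.32*y^3 + 5.13*y^2 - 8.6*y + 2.81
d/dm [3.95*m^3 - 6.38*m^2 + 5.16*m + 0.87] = 11.85*m^2 - 12.76*m + 5.16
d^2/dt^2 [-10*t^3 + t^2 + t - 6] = 2 - 60*t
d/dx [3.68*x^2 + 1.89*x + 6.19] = 7.36*x + 1.89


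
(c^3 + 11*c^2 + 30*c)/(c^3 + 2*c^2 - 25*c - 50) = c*(c + 6)/(c^2 - 3*c - 10)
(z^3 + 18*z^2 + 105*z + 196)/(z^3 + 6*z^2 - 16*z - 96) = (z^2 + 14*z + 49)/(z^2 + 2*z - 24)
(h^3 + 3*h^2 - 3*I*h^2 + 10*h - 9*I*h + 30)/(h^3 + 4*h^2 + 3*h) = (h^2 - 3*I*h + 10)/(h*(h + 1))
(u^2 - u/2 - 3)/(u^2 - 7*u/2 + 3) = (2*u + 3)/(2*u - 3)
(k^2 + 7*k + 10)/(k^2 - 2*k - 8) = (k + 5)/(k - 4)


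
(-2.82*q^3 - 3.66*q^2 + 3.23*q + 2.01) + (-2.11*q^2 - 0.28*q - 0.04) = -2.82*q^3 - 5.77*q^2 + 2.95*q + 1.97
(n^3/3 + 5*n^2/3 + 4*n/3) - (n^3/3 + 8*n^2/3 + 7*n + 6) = -n^2 - 17*n/3 - 6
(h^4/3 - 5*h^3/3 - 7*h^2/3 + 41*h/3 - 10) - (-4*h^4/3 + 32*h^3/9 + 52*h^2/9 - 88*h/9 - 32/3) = 5*h^4/3 - 47*h^3/9 - 73*h^2/9 + 211*h/9 + 2/3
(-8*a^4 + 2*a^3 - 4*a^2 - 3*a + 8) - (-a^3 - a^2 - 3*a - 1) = -8*a^4 + 3*a^3 - 3*a^2 + 9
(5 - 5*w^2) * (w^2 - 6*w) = -5*w^4 + 30*w^3 + 5*w^2 - 30*w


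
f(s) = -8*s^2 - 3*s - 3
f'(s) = -16*s - 3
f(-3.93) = -114.77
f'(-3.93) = 59.88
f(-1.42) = -14.87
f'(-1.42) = 19.72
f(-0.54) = -3.71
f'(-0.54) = 5.64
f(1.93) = -38.59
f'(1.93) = -33.88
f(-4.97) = -185.70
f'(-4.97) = 76.52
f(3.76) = -127.38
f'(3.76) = -63.16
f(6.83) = -396.68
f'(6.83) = -112.28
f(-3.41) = -85.79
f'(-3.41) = 51.56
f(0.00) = -3.00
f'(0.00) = -3.00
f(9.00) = -678.00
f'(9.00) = -147.00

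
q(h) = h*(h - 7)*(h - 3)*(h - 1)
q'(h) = h*(h - 7)*(h - 3) + h*(h - 7)*(h - 1) + h*(h - 3)*(h - 1) + (h - 7)*(h - 3)*(h - 1) = 4*h^3 - 33*h^2 + 62*h - 21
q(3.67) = -21.86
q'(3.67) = -40.21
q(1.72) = 8.37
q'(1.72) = 8.37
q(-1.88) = 234.63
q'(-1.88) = -280.77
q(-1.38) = 120.55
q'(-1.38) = -179.92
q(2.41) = 9.20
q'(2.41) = -7.26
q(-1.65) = 175.87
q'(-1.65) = -231.11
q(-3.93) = 1467.55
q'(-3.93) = -1017.14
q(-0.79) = 41.75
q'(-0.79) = -92.55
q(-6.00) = 4914.00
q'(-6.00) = -2445.00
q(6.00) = -90.00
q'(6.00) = 27.00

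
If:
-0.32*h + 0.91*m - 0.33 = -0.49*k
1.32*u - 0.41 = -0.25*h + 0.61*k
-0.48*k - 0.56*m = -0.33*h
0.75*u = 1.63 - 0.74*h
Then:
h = 2.09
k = 0.42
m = 0.87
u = 0.11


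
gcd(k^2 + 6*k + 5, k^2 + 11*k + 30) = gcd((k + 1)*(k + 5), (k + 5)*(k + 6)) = k + 5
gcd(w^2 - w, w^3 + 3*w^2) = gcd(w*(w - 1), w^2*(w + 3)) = w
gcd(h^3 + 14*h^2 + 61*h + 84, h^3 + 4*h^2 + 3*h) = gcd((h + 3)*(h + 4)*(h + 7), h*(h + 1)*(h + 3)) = h + 3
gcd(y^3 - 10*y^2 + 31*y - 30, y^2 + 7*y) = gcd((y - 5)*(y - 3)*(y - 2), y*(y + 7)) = 1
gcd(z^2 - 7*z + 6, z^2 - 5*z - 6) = z - 6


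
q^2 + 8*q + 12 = (q + 2)*(q + 6)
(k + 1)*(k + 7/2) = k^2 + 9*k/2 + 7/2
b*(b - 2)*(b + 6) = b^3 + 4*b^2 - 12*b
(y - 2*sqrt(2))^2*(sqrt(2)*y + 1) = sqrt(2)*y^3 - 7*y^2 + 4*sqrt(2)*y + 8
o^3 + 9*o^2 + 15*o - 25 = (o - 1)*(o + 5)^2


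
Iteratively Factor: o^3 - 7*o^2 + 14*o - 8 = (o - 1)*(o^2 - 6*o + 8) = (o - 2)*(o - 1)*(o - 4)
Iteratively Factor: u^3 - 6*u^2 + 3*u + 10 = (u + 1)*(u^2 - 7*u + 10) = (u - 5)*(u + 1)*(u - 2)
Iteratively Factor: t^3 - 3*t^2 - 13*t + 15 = (t + 3)*(t^2 - 6*t + 5) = (t - 5)*(t + 3)*(t - 1)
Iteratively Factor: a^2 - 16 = (a + 4)*(a - 4)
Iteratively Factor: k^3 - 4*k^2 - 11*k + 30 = (k - 5)*(k^2 + k - 6) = (k - 5)*(k + 3)*(k - 2)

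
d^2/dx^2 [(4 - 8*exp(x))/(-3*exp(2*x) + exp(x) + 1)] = (72*exp(4*x) - 120*exp(3*x) + 180*exp(2*x) - 60*exp(x) + 12)*exp(x)/(27*exp(6*x) - 27*exp(5*x) - 18*exp(4*x) + 17*exp(3*x) + 6*exp(2*x) - 3*exp(x) - 1)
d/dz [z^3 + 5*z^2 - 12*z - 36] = 3*z^2 + 10*z - 12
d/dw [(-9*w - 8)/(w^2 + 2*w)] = (9*w^2 + 16*w + 16)/(w^2*(w^2 + 4*w + 4))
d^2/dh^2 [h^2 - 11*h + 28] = 2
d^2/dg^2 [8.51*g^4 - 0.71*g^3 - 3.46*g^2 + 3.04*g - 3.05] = 102.12*g^2 - 4.26*g - 6.92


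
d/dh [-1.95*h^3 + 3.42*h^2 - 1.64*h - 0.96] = -5.85*h^2 + 6.84*h - 1.64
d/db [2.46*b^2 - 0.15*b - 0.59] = 4.92*b - 0.15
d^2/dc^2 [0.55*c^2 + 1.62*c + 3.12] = 1.10000000000000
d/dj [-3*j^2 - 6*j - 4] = -6*j - 6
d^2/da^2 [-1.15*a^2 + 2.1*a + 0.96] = -2.30000000000000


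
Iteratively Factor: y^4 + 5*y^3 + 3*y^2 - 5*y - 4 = (y + 1)*(y^3 + 4*y^2 - y - 4) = (y + 1)*(y + 4)*(y^2 - 1) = (y - 1)*(y + 1)*(y + 4)*(y + 1)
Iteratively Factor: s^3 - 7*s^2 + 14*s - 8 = (s - 4)*(s^2 - 3*s + 2) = (s - 4)*(s - 1)*(s - 2)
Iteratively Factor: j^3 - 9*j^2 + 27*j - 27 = (j - 3)*(j^2 - 6*j + 9) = (j - 3)^2*(j - 3)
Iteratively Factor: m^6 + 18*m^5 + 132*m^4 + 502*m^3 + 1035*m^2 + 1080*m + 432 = (m + 4)*(m^5 + 14*m^4 + 76*m^3 + 198*m^2 + 243*m + 108) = (m + 3)*(m + 4)*(m^4 + 11*m^3 + 43*m^2 + 69*m + 36) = (m + 3)*(m + 4)^2*(m^3 + 7*m^2 + 15*m + 9) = (m + 3)^2*(m + 4)^2*(m^2 + 4*m + 3) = (m + 3)^3*(m + 4)^2*(m + 1)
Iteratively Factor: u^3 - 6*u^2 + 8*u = (u)*(u^2 - 6*u + 8) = u*(u - 2)*(u - 4)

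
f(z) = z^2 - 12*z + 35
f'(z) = 2*z - 12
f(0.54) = 28.81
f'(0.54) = -10.92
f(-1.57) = 56.30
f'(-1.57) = -15.14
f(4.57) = 1.04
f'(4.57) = -2.86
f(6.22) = -0.95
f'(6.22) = 0.44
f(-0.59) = 42.43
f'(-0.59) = -13.18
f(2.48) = 11.39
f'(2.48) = -7.04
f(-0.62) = 42.82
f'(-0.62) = -13.24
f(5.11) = -0.21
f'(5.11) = -1.78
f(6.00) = -1.00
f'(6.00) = 0.00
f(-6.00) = 143.00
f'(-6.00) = -24.00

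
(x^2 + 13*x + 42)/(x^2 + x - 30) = (x + 7)/(x - 5)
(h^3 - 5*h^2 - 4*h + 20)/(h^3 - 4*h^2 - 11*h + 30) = (h + 2)/(h + 3)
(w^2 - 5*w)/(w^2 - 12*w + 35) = w/(w - 7)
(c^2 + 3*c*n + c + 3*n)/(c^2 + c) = (c + 3*n)/c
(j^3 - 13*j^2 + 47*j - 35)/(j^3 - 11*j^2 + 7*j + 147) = (j^2 - 6*j + 5)/(j^2 - 4*j - 21)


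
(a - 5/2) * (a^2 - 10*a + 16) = a^3 - 25*a^2/2 + 41*a - 40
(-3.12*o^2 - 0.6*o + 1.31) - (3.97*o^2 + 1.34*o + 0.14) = -7.09*o^2 - 1.94*o + 1.17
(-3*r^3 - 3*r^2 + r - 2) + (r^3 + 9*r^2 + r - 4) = -2*r^3 + 6*r^2 + 2*r - 6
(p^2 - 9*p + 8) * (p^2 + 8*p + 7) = p^4 - p^3 - 57*p^2 + p + 56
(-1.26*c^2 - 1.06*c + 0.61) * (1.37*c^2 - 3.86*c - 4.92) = -1.7262*c^4 + 3.4114*c^3 + 11.1265*c^2 + 2.8606*c - 3.0012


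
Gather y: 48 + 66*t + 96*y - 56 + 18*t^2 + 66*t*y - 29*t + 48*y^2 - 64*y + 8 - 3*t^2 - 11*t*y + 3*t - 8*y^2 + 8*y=15*t^2 + 40*t + 40*y^2 + y*(55*t + 40)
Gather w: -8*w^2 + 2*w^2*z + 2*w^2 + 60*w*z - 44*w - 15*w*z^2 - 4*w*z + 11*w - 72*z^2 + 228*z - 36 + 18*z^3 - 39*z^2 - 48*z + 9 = w^2*(2*z - 6) + w*(-15*z^2 + 56*z - 33) + 18*z^3 - 111*z^2 + 180*z - 27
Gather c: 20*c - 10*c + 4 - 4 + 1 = 10*c + 1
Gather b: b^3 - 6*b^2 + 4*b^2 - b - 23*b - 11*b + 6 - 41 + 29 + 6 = b^3 - 2*b^2 - 35*b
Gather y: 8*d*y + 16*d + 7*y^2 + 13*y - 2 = 16*d + 7*y^2 + y*(8*d + 13) - 2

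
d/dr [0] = 0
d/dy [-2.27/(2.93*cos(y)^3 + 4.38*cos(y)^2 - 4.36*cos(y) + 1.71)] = (-19.9533*cos(y)^2 - 19.8852*cos(y) + 9.8972)*sin(y)/(2.93*cos(y)^3 + 4.38*cos(y)^2 - 4.36*cos(y) + 1.71)^2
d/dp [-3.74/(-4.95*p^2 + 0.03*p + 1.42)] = (0.1122 - 37.026*p)/(-4.95*p^2 + 0.03*p + 1.42)^2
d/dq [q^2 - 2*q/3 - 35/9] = 2*q - 2/3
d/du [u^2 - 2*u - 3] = 2*u - 2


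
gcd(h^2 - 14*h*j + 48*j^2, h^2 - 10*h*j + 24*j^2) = h - 6*j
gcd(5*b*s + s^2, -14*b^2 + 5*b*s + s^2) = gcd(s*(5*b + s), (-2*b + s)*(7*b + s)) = 1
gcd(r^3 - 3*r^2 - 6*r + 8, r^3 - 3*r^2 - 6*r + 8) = r^3 - 3*r^2 - 6*r + 8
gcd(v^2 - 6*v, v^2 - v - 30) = v - 6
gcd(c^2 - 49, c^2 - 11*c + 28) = c - 7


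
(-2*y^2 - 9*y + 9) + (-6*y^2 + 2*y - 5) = -8*y^2 - 7*y + 4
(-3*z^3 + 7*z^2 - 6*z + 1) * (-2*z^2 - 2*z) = 6*z^5 - 8*z^4 - 2*z^3 + 10*z^2 - 2*z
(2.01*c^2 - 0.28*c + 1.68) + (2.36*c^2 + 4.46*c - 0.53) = 4.37*c^2 + 4.18*c + 1.15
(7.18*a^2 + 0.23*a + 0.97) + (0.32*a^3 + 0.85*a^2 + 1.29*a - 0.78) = 0.32*a^3 + 8.03*a^2 + 1.52*a + 0.19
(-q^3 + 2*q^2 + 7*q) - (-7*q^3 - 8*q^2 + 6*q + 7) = 6*q^3 + 10*q^2 + q - 7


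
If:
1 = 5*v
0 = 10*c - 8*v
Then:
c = 4/25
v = 1/5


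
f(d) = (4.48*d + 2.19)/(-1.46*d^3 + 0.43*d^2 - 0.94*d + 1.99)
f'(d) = (4.48*d + 2.19)*(4.38*d^2 - 0.86*d + 0.94)/(-1.46*d^3 + 0.43*d^2 - 0.94*d + 1.99)^2 + 4.48/(-1.46*d^3 + 0.43*d^2 - 0.94*d + 1.99)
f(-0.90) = -0.43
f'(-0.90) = 0.52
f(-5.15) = -0.10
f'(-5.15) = -0.03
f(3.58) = -0.29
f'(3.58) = 0.18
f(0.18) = 1.64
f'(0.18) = 3.29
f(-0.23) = 0.52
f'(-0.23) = 2.31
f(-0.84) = -0.40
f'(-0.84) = 0.66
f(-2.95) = -0.24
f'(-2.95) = -0.12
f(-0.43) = 0.10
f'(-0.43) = 1.81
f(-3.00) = -0.23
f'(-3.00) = -0.12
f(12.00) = -0.02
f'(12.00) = 0.00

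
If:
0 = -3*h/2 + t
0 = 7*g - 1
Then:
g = 1/7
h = 2*t/3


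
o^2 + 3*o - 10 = (o - 2)*(o + 5)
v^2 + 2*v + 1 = (v + 1)^2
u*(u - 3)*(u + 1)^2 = u^4 - u^3 - 5*u^2 - 3*u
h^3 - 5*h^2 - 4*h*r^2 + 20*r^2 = (h - 5)*(h - 2*r)*(h + 2*r)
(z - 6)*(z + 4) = z^2 - 2*z - 24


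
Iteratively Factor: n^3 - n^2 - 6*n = (n - 3)*(n^2 + 2*n) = (n - 3)*(n + 2)*(n)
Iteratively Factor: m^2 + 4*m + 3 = (m + 3)*(m + 1)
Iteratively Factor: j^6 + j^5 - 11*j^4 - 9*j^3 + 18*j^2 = (j)*(j^5 + j^4 - 11*j^3 - 9*j^2 + 18*j) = j*(j - 1)*(j^4 + 2*j^3 - 9*j^2 - 18*j) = j*(j - 1)*(j + 2)*(j^3 - 9*j) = j*(j - 1)*(j + 2)*(j + 3)*(j^2 - 3*j) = j*(j - 3)*(j - 1)*(j + 2)*(j + 3)*(j)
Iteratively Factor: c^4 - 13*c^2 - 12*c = (c - 4)*(c^3 + 4*c^2 + 3*c) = c*(c - 4)*(c^2 + 4*c + 3) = c*(c - 4)*(c + 1)*(c + 3)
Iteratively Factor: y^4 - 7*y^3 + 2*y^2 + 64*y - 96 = (y - 2)*(y^3 - 5*y^2 - 8*y + 48) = (y - 4)*(y - 2)*(y^2 - y - 12) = (y - 4)*(y - 2)*(y + 3)*(y - 4)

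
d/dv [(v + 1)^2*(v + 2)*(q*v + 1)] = (v + 1)*(q*(v + 1)*(v + 2) + (v + 1)*(q*v + 1) + 2*(v + 2)*(q*v + 1))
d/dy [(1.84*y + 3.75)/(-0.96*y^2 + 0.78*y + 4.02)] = (1.7664*y^2 + 7.2*y + 4.4718)/(0.9216*y^4 - 1.4976*y^3 - 7.11*y^2 + 6.2712*y + 16.1604)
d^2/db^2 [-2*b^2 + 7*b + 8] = -4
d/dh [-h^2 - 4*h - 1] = -2*h - 4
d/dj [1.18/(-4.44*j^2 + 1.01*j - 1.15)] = (10.4784*j - 1.1918)/(4.44*j^2 - 1.01*j + 1.15)^2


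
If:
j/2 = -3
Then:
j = -6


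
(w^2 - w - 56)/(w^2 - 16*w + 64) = (w + 7)/(w - 8)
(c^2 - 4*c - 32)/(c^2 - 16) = (c - 8)/(c - 4)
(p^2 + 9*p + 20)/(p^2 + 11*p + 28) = (p + 5)/(p + 7)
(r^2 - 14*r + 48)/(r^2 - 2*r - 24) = (r - 8)/(r + 4)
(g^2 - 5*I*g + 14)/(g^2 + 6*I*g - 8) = (g - 7*I)/(g + 4*I)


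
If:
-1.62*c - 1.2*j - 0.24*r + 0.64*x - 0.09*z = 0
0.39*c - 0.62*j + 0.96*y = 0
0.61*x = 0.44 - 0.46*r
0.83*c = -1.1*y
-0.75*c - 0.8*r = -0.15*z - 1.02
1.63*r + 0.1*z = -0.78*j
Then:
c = 0.50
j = -0.27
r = 0.30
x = 0.50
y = -0.38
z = -2.70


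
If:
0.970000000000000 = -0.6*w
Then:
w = -1.62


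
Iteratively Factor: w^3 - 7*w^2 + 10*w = (w - 5)*(w^2 - 2*w) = (w - 5)*(w - 2)*(w)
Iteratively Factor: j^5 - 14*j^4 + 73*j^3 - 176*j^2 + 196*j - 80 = (j - 4)*(j^4 - 10*j^3 + 33*j^2 - 44*j + 20) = (j - 4)*(j - 2)*(j^3 - 8*j^2 + 17*j - 10) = (j - 4)*(j - 2)*(j - 1)*(j^2 - 7*j + 10) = (j - 5)*(j - 4)*(j - 2)*(j - 1)*(j - 2)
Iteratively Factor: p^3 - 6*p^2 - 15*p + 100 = (p - 5)*(p^2 - p - 20) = (p - 5)*(p + 4)*(p - 5)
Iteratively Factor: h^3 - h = (h + 1)*(h^2 - h) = (h - 1)*(h + 1)*(h)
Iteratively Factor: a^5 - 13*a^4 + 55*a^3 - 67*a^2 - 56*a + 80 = (a + 1)*(a^4 - 14*a^3 + 69*a^2 - 136*a + 80) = (a - 5)*(a + 1)*(a^3 - 9*a^2 + 24*a - 16) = (a - 5)*(a - 4)*(a + 1)*(a^2 - 5*a + 4) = (a - 5)*(a - 4)*(a - 1)*(a + 1)*(a - 4)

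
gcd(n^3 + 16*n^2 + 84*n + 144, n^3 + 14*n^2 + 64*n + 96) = n^2 + 10*n + 24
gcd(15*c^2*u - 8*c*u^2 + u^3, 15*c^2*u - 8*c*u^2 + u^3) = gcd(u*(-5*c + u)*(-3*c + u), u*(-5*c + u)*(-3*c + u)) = 15*c^2*u - 8*c*u^2 + u^3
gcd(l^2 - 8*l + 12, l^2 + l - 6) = l - 2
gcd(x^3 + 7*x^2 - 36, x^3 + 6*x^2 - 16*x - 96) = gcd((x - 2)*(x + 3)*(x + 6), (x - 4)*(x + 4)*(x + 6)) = x + 6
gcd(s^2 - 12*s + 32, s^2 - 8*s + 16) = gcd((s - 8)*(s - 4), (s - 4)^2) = s - 4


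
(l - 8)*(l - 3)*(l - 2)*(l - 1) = l^4 - 14*l^3 + 59*l^2 - 94*l + 48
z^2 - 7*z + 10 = (z - 5)*(z - 2)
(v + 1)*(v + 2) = v^2 + 3*v + 2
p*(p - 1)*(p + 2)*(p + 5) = p^4 + 6*p^3 + 3*p^2 - 10*p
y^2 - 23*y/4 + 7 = (y - 4)*(y - 7/4)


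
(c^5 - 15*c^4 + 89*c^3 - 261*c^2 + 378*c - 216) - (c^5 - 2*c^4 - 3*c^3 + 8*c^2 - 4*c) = -13*c^4 + 92*c^3 - 269*c^2 + 382*c - 216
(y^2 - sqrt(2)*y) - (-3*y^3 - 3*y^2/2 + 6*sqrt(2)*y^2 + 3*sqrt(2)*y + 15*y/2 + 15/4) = 3*y^3 - 6*sqrt(2)*y^2 + 5*y^2/2 - 15*y/2 - 4*sqrt(2)*y - 15/4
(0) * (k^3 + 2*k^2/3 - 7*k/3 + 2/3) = 0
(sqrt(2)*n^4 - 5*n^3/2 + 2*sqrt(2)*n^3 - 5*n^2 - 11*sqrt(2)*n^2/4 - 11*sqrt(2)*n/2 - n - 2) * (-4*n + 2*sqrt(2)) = -4*sqrt(2)*n^5 - 8*sqrt(2)*n^4 + 14*n^4 + 6*sqrt(2)*n^3 + 28*n^3 - 7*n^2 + 12*sqrt(2)*n^2 - 14*n - 2*sqrt(2)*n - 4*sqrt(2)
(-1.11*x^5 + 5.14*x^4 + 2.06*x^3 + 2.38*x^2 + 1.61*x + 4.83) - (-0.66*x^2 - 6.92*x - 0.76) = -1.11*x^5 + 5.14*x^4 + 2.06*x^3 + 3.04*x^2 + 8.53*x + 5.59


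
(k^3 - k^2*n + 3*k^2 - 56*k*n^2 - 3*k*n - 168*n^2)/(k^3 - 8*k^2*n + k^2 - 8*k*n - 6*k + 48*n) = (k + 7*n)/(k - 2)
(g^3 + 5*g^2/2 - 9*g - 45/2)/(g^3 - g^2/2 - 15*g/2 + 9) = (2*g^2 - g - 15)/(2*g^2 - 7*g + 6)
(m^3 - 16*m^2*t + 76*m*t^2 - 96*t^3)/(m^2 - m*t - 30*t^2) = (m^2 - 10*m*t + 16*t^2)/(m + 5*t)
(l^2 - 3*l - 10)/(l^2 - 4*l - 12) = (l - 5)/(l - 6)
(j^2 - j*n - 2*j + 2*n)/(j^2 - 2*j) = (j - n)/j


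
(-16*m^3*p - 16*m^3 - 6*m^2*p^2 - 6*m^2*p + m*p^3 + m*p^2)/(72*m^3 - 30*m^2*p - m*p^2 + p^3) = m*(-16*m^2*p - 16*m^2 - 6*m*p^2 - 6*m*p + p^3 + p^2)/(72*m^3 - 30*m^2*p - m*p^2 + p^3)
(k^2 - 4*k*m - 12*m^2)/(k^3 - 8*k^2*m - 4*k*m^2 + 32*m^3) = (k - 6*m)/(k^2 - 10*k*m + 16*m^2)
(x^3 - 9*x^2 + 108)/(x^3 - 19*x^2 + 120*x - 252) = (x + 3)/(x - 7)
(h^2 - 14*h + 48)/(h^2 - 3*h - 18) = (h - 8)/(h + 3)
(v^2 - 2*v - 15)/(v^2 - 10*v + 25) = (v + 3)/(v - 5)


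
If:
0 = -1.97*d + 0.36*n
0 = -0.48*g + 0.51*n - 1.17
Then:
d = 0.182741116751269*n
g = 1.0625*n - 2.4375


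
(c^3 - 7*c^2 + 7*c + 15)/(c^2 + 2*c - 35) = (c^2 - 2*c - 3)/(c + 7)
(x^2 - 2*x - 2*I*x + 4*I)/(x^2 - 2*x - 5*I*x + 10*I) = (x - 2*I)/(x - 5*I)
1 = 1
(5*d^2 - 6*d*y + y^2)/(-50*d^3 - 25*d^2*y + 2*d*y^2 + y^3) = (-d + y)/(10*d^2 + 7*d*y + y^2)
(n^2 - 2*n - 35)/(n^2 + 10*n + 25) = (n - 7)/(n + 5)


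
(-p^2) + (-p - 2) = -p^2 - p - 2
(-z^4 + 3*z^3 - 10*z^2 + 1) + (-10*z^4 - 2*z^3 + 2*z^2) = -11*z^4 + z^3 - 8*z^2 + 1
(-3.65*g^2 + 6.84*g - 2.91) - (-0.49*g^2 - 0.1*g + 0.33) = -3.16*g^2 + 6.94*g - 3.24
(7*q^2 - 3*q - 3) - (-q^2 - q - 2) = 8*q^2 - 2*q - 1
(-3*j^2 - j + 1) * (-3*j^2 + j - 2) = 9*j^4 + 2*j^2 + 3*j - 2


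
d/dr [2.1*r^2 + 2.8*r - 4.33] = 4.2*r + 2.8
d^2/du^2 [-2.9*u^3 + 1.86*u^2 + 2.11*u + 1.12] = 3.72 - 17.4*u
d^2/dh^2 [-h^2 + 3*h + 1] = -2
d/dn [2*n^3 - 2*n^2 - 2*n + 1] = 6*n^2 - 4*n - 2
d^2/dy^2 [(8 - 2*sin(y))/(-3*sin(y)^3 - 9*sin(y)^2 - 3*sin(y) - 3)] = 2*(-4*sin(y)^7 + 27*sin(y)^6 + 133*sin(y)^5 + 138*sin(y)^4 - 158*sin(y)^3 - 295*sin(y)^2 - 71*sin(y) + 14)/(3*(sin(y)^3 + 3*sin(y)^2 + sin(y) + 1)^3)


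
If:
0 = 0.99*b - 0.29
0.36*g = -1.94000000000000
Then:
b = 0.29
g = -5.39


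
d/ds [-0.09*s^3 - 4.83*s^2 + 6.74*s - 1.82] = -0.27*s^2 - 9.66*s + 6.74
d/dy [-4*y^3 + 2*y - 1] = 2 - 12*y^2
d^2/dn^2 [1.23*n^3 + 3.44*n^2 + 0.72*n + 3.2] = 7.38*n + 6.88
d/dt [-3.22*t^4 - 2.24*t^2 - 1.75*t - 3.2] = -12.88*t^3 - 4.48*t - 1.75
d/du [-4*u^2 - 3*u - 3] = -8*u - 3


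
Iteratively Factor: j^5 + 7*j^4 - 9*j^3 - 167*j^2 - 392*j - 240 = (j + 4)*(j^4 + 3*j^3 - 21*j^2 - 83*j - 60) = (j - 5)*(j + 4)*(j^3 + 8*j^2 + 19*j + 12) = (j - 5)*(j + 1)*(j + 4)*(j^2 + 7*j + 12) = (j - 5)*(j + 1)*(j + 3)*(j + 4)*(j + 4)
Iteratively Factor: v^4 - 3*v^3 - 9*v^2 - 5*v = (v + 1)*(v^3 - 4*v^2 - 5*v) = (v - 5)*(v + 1)*(v^2 + v) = v*(v - 5)*(v + 1)*(v + 1)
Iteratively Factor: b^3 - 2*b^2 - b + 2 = (b - 2)*(b^2 - 1) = (b - 2)*(b - 1)*(b + 1)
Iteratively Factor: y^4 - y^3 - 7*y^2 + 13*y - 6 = (y - 1)*(y^3 - 7*y + 6) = (y - 2)*(y - 1)*(y^2 + 2*y - 3) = (y - 2)*(y - 1)^2*(y + 3)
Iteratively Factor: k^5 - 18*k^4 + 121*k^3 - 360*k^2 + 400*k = (k - 5)*(k^4 - 13*k^3 + 56*k^2 - 80*k) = k*(k - 5)*(k^3 - 13*k^2 + 56*k - 80) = k*(k - 5)*(k - 4)*(k^2 - 9*k + 20) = k*(k - 5)*(k - 4)^2*(k - 5)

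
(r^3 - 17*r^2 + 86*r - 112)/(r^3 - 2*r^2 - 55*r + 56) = (r^2 - 9*r + 14)/(r^2 + 6*r - 7)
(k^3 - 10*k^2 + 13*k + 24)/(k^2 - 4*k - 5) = (k^2 - 11*k + 24)/(k - 5)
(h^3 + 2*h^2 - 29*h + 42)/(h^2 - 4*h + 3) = (h^2 + 5*h - 14)/(h - 1)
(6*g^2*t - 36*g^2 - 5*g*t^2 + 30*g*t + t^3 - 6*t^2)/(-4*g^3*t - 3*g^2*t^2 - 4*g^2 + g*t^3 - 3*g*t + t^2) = (-6*g^2*t + 36*g^2 + 5*g*t^2 - 30*g*t - t^3 + 6*t^2)/(4*g^3*t + 3*g^2*t^2 + 4*g^2 - g*t^3 + 3*g*t - t^2)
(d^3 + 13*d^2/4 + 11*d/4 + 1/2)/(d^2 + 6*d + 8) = (4*d^2 + 5*d + 1)/(4*(d + 4))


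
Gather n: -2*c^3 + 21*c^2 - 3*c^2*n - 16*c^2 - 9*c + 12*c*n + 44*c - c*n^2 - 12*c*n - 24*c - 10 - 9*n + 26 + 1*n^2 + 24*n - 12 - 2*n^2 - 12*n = -2*c^3 + 5*c^2 + 11*c + n^2*(-c - 1) + n*(3 - 3*c^2) + 4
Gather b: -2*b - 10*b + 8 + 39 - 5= 42 - 12*b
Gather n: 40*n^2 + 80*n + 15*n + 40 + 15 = 40*n^2 + 95*n + 55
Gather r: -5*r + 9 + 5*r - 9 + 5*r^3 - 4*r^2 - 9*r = 5*r^3 - 4*r^2 - 9*r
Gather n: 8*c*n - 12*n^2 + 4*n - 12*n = -12*n^2 + n*(8*c - 8)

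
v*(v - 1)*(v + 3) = v^3 + 2*v^2 - 3*v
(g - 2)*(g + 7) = g^2 + 5*g - 14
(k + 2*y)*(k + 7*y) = k^2 + 9*k*y + 14*y^2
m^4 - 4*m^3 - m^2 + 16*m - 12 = (m - 3)*(m - 2)*(m - 1)*(m + 2)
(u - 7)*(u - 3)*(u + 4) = u^3 - 6*u^2 - 19*u + 84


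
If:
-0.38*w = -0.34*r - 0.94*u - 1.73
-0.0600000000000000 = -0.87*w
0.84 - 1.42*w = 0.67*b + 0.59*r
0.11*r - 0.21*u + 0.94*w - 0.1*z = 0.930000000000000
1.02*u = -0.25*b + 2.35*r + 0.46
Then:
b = 1.72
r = -0.69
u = -1.56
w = 0.07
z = -6.13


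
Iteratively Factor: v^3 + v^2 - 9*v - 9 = (v - 3)*(v^2 + 4*v + 3) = (v - 3)*(v + 1)*(v + 3)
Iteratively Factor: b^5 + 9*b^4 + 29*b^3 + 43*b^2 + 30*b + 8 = (b + 1)*(b^4 + 8*b^3 + 21*b^2 + 22*b + 8) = (b + 1)*(b + 4)*(b^3 + 4*b^2 + 5*b + 2) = (b + 1)^2*(b + 4)*(b^2 + 3*b + 2) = (b + 1)^3*(b + 4)*(b + 2)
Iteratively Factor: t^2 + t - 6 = (t - 2)*(t + 3)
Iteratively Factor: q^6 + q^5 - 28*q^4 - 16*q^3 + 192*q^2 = (q)*(q^5 + q^4 - 28*q^3 - 16*q^2 + 192*q) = q*(q + 4)*(q^4 - 3*q^3 - 16*q^2 + 48*q) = q*(q - 3)*(q + 4)*(q^3 - 16*q) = q*(q - 4)*(q - 3)*(q + 4)*(q^2 + 4*q) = q*(q - 4)*(q - 3)*(q + 4)^2*(q)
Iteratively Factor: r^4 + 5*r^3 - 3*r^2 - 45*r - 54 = (r + 2)*(r^3 + 3*r^2 - 9*r - 27) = (r + 2)*(r + 3)*(r^2 - 9) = (r - 3)*(r + 2)*(r + 3)*(r + 3)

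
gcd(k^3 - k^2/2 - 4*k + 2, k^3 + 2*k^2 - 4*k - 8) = k^2 - 4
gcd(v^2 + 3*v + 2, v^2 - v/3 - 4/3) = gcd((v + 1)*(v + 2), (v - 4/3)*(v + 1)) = v + 1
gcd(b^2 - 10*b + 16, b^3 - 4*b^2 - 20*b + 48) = b - 2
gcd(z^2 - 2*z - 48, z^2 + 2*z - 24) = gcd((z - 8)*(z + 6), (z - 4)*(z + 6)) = z + 6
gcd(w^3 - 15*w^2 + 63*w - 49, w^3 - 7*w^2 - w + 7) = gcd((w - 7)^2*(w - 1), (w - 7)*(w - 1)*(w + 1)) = w^2 - 8*w + 7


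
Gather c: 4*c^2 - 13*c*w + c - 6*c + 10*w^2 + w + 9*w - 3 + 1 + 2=4*c^2 + c*(-13*w - 5) + 10*w^2 + 10*w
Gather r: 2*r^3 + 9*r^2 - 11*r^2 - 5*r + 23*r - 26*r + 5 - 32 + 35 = 2*r^3 - 2*r^2 - 8*r + 8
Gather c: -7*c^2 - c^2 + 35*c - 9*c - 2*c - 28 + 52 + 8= -8*c^2 + 24*c + 32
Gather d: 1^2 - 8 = -7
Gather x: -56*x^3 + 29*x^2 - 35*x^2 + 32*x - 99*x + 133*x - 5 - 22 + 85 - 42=-56*x^3 - 6*x^2 + 66*x + 16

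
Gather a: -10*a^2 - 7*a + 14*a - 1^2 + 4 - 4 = -10*a^2 + 7*a - 1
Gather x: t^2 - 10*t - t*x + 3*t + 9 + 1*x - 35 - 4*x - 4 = t^2 - 7*t + x*(-t - 3) - 30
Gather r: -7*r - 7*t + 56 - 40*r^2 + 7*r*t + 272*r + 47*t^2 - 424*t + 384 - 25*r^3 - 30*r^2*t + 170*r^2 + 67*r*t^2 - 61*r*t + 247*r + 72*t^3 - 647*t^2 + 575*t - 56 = -25*r^3 + r^2*(130 - 30*t) + r*(67*t^2 - 54*t + 512) + 72*t^3 - 600*t^2 + 144*t + 384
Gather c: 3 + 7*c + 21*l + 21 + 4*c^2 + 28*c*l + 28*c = 4*c^2 + c*(28*l + 35) + 21*l + 24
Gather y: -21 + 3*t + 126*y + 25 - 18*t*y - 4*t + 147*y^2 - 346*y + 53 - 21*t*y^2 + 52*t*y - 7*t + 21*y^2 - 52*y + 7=-8*t + y^2*(168 - 21*t) + y*(34*t - 272) + 64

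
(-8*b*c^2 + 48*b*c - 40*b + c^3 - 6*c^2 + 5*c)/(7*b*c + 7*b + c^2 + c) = (-8*b*c^2 + 48*b*c - 40*b + c^3 - 6*c^2 + 5*c)/(7*b*c + 7*b + c^2 + c)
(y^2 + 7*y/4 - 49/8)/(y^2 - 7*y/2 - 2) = (-8*y^2 - 14*y + 49)/(4*(-2*y^2 + 7*y + 4))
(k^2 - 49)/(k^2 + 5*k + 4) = (k^2 - 49)/(k^2 + 5*k + 4)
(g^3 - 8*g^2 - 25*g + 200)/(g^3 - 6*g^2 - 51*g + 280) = (g + 5)/(g + 7)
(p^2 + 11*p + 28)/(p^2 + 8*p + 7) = (p + 4)/(p + 1)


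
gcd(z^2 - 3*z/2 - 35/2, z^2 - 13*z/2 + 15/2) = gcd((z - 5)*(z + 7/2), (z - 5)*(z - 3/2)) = z - 5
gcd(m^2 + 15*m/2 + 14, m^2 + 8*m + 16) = m + 4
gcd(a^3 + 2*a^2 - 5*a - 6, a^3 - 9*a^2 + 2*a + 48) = 1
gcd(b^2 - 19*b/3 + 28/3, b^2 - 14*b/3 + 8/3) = b - 4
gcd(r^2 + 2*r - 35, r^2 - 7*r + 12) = 1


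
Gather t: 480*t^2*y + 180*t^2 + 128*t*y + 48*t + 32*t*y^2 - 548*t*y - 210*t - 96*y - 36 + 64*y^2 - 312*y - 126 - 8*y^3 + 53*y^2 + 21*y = t^2*(480*y + 180) + t*(32*y^2 - 420*y - 162) - 8*y^3 + 117*y^2 - 387*y - 162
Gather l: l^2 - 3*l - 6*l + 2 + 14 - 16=l^2 - 9*l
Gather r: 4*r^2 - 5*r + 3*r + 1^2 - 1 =4*r^2 - 2*r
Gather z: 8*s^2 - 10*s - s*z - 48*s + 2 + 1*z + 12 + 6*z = 8*s^2 - 58*s + z*(7 - s) + 14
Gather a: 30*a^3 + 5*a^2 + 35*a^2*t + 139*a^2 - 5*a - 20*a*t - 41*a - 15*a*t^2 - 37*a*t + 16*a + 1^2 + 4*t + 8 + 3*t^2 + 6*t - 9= 30*a^3 + a^2*(35*t + 144) + a*(-15*t^2 - 57*t - 30) + 3*t^2 + 10*t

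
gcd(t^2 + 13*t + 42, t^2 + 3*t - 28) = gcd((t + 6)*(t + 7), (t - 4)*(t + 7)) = t + 7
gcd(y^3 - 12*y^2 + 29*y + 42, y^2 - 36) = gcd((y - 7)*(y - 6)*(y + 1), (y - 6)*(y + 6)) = y - 6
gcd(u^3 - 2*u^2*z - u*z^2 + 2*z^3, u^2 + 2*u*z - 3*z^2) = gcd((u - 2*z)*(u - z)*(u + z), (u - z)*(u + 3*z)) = -u + z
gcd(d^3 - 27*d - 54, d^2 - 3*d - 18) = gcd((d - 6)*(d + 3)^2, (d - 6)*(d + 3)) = d^2 - 3*d - 18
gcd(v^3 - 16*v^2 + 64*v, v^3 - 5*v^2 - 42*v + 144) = v - 8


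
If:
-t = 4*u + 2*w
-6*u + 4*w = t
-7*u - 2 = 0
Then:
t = 4/3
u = -2/7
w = -2/21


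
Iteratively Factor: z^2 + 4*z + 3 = (z + 1)*(z + 3)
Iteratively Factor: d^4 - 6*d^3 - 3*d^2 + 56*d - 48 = (d - 1)*(d^3 - 5*d^2 - 8*d + 48) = (d - 4)*(d - 1)*(d^2 - d - 12) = (d - 4)*(d - 1)*(d + 3)*(d - 4)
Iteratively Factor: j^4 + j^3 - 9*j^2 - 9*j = (j)*(j^3 + j^2 - 9*j - 9) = j*(j + 1)*(j^2 - 9) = j*(j + 1)*(j + 3)*(j - 3)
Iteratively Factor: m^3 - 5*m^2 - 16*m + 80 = (m - 5)*(m^2 - 16) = (m - 5)*(m - 4)*(m + 4)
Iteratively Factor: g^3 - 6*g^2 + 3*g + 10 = (g - 2)*(g^2 - 4*g - 5) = (g - 5)*(g - 2)*(g + 1)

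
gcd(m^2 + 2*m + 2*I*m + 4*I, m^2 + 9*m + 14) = m + 2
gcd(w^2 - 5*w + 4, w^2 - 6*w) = 1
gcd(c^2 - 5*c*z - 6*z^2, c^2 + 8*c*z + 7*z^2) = c + z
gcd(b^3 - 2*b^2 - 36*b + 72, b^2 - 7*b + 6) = b - 6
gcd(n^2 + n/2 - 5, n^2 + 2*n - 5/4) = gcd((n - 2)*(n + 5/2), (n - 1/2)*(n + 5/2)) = n + 5/2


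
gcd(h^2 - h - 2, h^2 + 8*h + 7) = h + 1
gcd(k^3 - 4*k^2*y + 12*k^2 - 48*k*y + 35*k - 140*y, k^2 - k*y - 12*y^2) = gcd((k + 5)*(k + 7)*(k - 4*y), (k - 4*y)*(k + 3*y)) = -k + 4*y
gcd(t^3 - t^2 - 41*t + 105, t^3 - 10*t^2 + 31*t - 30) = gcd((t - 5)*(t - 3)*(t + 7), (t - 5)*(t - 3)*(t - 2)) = t^2 - 8*t + 15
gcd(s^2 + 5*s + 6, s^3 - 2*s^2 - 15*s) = s + 3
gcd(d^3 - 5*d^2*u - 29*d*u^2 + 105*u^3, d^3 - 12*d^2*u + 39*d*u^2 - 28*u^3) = -d + 7*u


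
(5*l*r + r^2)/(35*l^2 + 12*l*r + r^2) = r/(7*l + r)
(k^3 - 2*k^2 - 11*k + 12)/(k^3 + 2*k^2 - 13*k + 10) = (k^2 - k - 12)/(k^2 + 3*k - 10)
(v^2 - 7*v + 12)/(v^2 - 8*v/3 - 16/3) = 3*(v - 3)/(3*v + 4)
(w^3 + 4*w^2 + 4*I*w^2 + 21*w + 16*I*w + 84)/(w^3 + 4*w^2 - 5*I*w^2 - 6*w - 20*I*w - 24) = (w + 7*I)/(w - 2*I)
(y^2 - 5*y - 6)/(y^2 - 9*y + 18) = (y + 1)/(y - 3)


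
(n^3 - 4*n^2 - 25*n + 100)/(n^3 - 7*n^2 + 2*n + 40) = (n + 5)/(n + 2)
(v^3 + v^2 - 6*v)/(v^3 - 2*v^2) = (v + 3)/v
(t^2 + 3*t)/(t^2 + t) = (t + 3)/(t + 1)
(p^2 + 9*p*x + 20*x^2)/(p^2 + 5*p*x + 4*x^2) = (p + 5*x)/(p + x)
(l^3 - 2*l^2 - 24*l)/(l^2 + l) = (l^2 - 2*l - 24)/(l + 1)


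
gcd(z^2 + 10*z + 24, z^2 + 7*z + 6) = z + 6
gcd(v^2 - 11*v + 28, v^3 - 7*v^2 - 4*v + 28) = v - 7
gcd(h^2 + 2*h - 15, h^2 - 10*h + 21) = h - 3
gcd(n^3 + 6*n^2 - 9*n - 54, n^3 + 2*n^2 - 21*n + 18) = n^2 + 3*n - 18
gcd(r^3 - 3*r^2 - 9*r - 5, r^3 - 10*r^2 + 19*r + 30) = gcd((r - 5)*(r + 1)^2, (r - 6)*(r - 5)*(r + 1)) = r^2 - 4*r - 5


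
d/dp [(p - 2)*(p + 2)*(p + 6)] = 3*p^2 + 12*p - 4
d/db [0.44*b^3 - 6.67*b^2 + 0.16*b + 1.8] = 1.32*b^2 - 13.34*b + 0.16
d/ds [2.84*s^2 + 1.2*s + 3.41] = 5.68*s + 1.2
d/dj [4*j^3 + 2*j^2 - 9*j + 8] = 12*j^2 + 4*j - 9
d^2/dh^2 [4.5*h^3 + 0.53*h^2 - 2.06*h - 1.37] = 27.0*h + 1.06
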